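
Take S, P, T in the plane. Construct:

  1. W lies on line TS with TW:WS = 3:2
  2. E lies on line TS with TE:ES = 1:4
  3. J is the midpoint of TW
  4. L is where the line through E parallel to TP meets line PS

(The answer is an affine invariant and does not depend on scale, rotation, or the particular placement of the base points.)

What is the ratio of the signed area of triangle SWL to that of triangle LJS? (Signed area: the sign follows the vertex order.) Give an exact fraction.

[SWL]:[LJS] = -4/7

Work in coordinates with S = (0, 0), P = (1, 0), T = (0, 1).
1. W lies on line TS with TW:WS = 3:2 ⇒ W = (0, 2/5)
2. E lies on line TS with TE:ES = 1:4 ⇒ E = (0, 4/5)
3. J is the midpoint of TW ⇒ J = (0, 7/10)
4. L is where the line through E parallel to TP meets line PS ⇒ L = (4/5, 0)
2·[SWL] = -8/25, 2·[LJS] = 14/25
[SWL]:[LJS] = -8/25:14/25 = -4/7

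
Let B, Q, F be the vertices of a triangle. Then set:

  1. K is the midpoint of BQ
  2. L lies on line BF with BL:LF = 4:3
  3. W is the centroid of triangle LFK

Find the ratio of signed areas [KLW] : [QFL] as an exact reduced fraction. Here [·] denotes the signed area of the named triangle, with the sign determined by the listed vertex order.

[KLW]:[QFL] = -1/6

Set B = (0, 0), Q = (1, 0), F = (0, 1); any affine frame gives the same invariant.
1. K is the midpoint of BQ ⇒ K = (1/2, 0)
2. L lies on line BF with BL:LF = 4:3 ⇒ L = (0, 4/7)
3. W is the centroid of triangle LFK ⇒ W = (1/6, 11/21)
2·[KLW] = -1/14, 2·[QFL] = 3/7
[KLW]:[QFL] = -1/14:3/7 = -1/6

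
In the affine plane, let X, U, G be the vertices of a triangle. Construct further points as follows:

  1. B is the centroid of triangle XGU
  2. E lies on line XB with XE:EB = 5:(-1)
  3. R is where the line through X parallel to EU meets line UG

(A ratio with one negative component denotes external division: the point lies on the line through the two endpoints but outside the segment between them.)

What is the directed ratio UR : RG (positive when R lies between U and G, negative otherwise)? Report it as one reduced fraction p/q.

UR:RG = -5/7

Work in coordinates with X = (0, 0), U = (1, 0), G = (0, 1).
1. B is the centroid of triangle XGU ⇒ B = (1/3, 1/3)
2. E lies on line XB with XE:EB = 5:(-1) ⇒ E = (5/12, 5/12)
3. R is where the line through X parallel to EU meets line UG ⇒ R = (7/2, -5/2)
R = U + t·(G−U) with t = -5/2, so UR:RG = t:(1−t) = -5/2:7/2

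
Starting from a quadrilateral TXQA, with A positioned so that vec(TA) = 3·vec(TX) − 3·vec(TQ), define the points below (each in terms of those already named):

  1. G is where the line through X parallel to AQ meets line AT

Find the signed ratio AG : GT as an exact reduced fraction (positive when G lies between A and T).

AG:GT = -1/4

Work in coordinates with T = (0, 0), X = (1, 0), Q = (0, 1), A = (3, -3).
1. G is where the line through X parallel to AQ meets line AT ⇒ G = (4, -4)
G = A + t·(T−A) with t = -1/3, so AG:GT = t:(1−t) = -1/3:4/3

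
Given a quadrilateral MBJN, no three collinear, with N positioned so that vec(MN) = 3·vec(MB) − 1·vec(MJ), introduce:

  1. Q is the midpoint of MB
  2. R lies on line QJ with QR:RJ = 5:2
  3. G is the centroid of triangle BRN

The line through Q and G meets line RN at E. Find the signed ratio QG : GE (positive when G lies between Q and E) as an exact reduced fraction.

QG:GE = 13/2

Work in coordinates with M = (0, 0), B = (1, 0), J = (0, 1), N = (3, -1).
1. Q is the midpoint of MB ⇒ Q = (1/2, 0)
2. R lies on line QJ with QR:RJ = 5:2 ⇒ R = (1/7, 5/7)
3. G is the centroid of triangle BRN ⇒ G = (29/21, -2/21)
line QG meets RN at E = (138/91, -10/91)
G = Q + t·(E−Q) with t = 13/15, so QG:GE = 13/15:2/15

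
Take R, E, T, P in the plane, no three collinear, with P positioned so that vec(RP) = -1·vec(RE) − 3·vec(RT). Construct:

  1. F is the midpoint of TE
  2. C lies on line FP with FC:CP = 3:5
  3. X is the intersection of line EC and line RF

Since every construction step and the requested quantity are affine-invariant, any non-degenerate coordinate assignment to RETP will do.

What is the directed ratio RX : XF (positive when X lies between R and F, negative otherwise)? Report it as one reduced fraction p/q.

Work in coordinates with R = (0, 0), E = (1, 0), T = (0, 1), P = (-1, -3).
1. F is the midpoint of TE ⇒ F = (1/2, 1/2)
2. C lies on line FP with FC:CP = 3:5 ⇒ C = (-1/16, -13/16)
3. X is the intersection of line EC and line RF ⇒ X = (-13/4, -13/4)
X = R + t·(F−R) with t = -13/2, so RX:XF = t:(1−t) = -13/2:15/2

RX:XF = -13/15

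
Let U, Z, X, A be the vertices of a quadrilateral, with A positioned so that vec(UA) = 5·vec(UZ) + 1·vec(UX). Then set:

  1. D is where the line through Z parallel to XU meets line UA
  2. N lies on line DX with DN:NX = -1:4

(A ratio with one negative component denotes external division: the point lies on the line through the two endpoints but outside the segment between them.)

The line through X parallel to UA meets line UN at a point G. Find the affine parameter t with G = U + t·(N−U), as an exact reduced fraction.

t = -3

Choose coordinates U = (0, 0), Z = (1, 0), X = (0, 1), A = (5, 1).
1. D is where the line through Z parallel to XU meets line UA ⇒ D = (1, 1/5)
2. N lies on line DX with DN:NX = -1:4 ⇒ N = (4/3, -1/15)
through X parallel to UA: direction (5, 1); meets UN at G = (-4, 1/5)
G = U + t·(N−U) with t = -3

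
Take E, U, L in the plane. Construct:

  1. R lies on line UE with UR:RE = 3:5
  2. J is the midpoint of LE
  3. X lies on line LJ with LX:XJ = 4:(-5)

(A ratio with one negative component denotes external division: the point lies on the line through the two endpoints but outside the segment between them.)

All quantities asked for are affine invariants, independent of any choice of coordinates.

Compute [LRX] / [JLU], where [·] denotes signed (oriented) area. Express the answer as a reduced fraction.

Set E = (0, 0), U = (1, 0), L = (0, 1); any affine frame gives the same invariant.
1. R lies on line UE with UR:RE = 3:5 ⇒ R = (5/8, 0)
2. J is the midpoint of LE ⇒ J = (0, 1/2)
3. X lies on line LJ with LX:XJ = 4:(-5) ⇒ X = (0, 3)
2·[LRX] = 5/4, 2·[JLU] = -1/2
[LRX]:[JLU] = 5/4:-1/2 = -5/2

[LRX]:[JLU] = -5/2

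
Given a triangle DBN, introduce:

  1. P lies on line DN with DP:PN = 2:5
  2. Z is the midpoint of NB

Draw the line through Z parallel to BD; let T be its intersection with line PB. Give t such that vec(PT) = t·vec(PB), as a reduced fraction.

Choose coordinates D = (0, 0), B = (1, 0), N = (0, 1).
1. P lies on line DN with DP:PN = 2:5 ⇒ P = (0, 2/7)
2. Z is the midpoint of NB ⇒ Z = (1/2, 1/2)
through Z parallel to BD: direction (-1, 0); meets PB at T = (-3/4, 1/2)
T = P + t·(B−P) with t = -3/4

t = -3/4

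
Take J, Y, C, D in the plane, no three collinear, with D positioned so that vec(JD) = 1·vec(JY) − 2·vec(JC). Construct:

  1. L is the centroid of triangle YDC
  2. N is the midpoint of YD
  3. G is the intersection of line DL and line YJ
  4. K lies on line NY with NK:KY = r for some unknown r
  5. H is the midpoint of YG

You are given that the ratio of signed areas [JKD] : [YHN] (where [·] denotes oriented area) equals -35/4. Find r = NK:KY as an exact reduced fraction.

Work in coordinates with J = (0, 0), Y = (1, 0), C = (0, 1), D = (1, -2).
1. L is the centroid of triangle YDC ⇒ L = (2/3, -1/3)
2. N is the midpoint of YD ⇒ N = (1, -1)
3. G is the intersection of line DL and line YJ ⇒ G = (3/5, 0)
4. With NK:KY = r, write λ = r/(r+1) so K = N + λ·(Y−N); K is affine-linear in λ
5. H is the midpoint of YG ⇒ H = (4/5, 0)
Every point depending on K is an affine combination of K and λ-independent points, so each such coordinate is linear in λ; the λ² term in each signed area is a multiple of (Y−N)×(Y−N) = 0, so 2·[JKD] and 2·[YHN] are each linear in λ. Evaluating at λ=0 and λ=1:
  2·[JKD] = −λ − 1,   2·[YHN] = 1/5
So [JKD]:[YHN] = (−λ − 1) / (1/5). Setting this equal to -35/4:
  −λ − 1 = -35/4·(1/5)  ⇒  λ = 3/4
Then r = λ/(1−λ) = (3/4)/(1/4) = 3. Check: with r = 3, K = (1, -1/4) and [JKD]:[YHN] = -35/4 as required.

r = 3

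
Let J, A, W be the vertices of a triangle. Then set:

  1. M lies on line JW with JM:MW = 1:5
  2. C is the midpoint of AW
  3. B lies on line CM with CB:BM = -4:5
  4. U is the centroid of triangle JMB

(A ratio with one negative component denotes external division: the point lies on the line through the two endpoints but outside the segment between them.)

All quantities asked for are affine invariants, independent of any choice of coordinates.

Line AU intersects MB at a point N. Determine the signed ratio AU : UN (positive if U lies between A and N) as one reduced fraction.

AU:UN = 14

Set J = (0, 0), A = (1, 0), W = (0, 1); any affine frame gives the same invariant.
1. M lies on line JW with JM:MW = 1:5 ⇒ M = (0, 1/6)
2. C is the midpoint of AW ⇒ C = (1/2, 1/2)
3. B lies on line CM with CB:BM = -4:5 ⇒ B = (5/2, 11/6)
4. U is the centroid of triangle JMB ⇒ U = (5/6, 2/3)
line AU meets MB at N = (23/28, 5/7)
U = A + t·(N−A) with t = 14/15, so AU:UN = 14/15:1/15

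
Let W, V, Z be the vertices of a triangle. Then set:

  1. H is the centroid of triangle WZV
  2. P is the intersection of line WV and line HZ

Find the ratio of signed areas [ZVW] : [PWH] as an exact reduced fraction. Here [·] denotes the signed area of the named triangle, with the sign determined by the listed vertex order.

Assign W = (0, 0), V = (1, 0), Z = (0, 1) — the answer is frame-independent, so this choice is without loss of generality.
1. H is the centroid of triangle WZV ⇒ H = (1/3, 1/3)
2. P is the intersection of line WV and line HZ ⇒ P = (1/2, 0)
2·[ZVW] = -1, 2·[PWH] = -1/6
[ZVW]:[PWH] = -1:-1/6 = 6

[ZVW]:[PWH] = 6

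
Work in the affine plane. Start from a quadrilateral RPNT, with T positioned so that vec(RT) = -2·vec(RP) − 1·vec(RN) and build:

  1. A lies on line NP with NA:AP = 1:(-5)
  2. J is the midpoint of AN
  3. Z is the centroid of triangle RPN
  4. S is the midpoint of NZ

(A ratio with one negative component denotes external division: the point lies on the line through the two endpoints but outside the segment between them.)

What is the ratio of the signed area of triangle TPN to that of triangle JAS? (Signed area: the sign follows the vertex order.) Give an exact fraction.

Set R = (0, 0), P = (1, 0), N = (0, 1), T = (-2, -1); any affine frame gives the same invariant.
1. A lies on line NP with NA:AP = 1:(-5) ⇒ A = (-1/4, 5/4)
2. J is the midpoint of AN ⇒ J = (-1/8, 9/8)
3. Z is the centroid of triangle RPN ⇒ Z = (1/3, 1/3)
4. S is the midpoint of NZ ⇒ S = (1/6, 2/3)
2·[TPN] = 4, 2·[JAS] = 1/48
[TPN]:[JAS] = 4:1/48 = 192

[TPN]:[JAS] = 192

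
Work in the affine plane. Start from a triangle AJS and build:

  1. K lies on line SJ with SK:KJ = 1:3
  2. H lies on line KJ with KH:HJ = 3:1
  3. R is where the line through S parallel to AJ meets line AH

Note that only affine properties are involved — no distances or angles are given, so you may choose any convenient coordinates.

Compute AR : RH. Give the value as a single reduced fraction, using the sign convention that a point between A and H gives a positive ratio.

AR:RH = -16/13

Choose coordinates A = (0, 0), J = (1, 0), S = (0, 1).
1. K lies on line SJ with SK:KJ = 1:3 ⇒ K = (1/4, 3/4)
2. H lies on line KJ with KH:HJ = 3:1 ⇒ H = (13/16, 3/16)
3. R is where the line through S parallel to AJ meets line AH ⇒ R = (13/3, 1)
R = A + t·(H−A) with t = 16/3, so AR:RH = t:(1−t) = 16/3:-13/3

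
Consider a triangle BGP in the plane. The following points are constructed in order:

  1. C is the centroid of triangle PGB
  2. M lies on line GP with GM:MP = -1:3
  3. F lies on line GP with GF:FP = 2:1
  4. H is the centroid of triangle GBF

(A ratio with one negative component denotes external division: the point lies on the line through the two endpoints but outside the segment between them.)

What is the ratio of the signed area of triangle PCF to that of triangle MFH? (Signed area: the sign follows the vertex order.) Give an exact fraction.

[PCF]:[MFH] = 2/7

Set B = (0, 0), G = (1, 0), P = (0, 1); any affine frame gives the same invariant.
1. C is the centroid of triangle PGB ⇒ C = (1/3, 1/3)
2. M lies on line GP with GM:MP = -1:3 ⇒ M = (3/2, -1/2)
3. F lies on line GP with GF:FP = 2:1 ⇒ F = (1/3, 2/3)
4. H is the centroid of triangle GBF ⇒ H = (4/9, 2/9)
2·[PCF] = 1/9, 2·[MFH] = 7/18
[PCF]:[MFH] = 1/9:7/18 = 2/7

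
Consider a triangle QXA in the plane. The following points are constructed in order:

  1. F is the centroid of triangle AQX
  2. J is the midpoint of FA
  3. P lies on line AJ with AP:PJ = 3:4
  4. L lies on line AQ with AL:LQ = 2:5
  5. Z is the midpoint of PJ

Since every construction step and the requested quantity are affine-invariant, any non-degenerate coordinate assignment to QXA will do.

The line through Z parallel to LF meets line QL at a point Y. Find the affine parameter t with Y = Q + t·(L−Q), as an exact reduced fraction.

Choose coordinates Q = (0, 0), X = (1, 0), A = (0, 1).
1. F is the centroid of triangle AQX ⇒ F = (1/3, 1/3)
2. J is the midpoint of FA ⇒ J = (1/6, 2/3)
3. P lies on line AJ with AP:PJ = 3:4 ⇒ P = (1/14, 6/7)
4. L lies on line AQ with AL:LQ = 2:5 ⇒ L = (0, 5/7)
5. Z is the midpoint of PJ ⇒ Z = (5/42, 16/21)
through Z parallel to LF: direction (1/3, -8/21); meets QL at Y = (0, 44/49)
Y = Q + t·(L−Q) with t = 44/35

t = 44/35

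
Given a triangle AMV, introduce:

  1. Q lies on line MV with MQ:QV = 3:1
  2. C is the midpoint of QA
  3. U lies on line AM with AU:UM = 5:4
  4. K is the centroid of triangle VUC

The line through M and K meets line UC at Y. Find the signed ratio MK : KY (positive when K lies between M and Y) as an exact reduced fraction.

Work in coordinates with A = (0, 0), M = (1, 0), V = (0, 1).
1. Q lies on line MV with MQ:QV = 3:1 ⇒ Q = (1/4, 3/4)
2. C is the midpoint of QA ⇒ C = (1/8, 3/8)
3. U lies on line AM with AU:UM = 5:4 ⇒ U = (5/9, 0)
4. K is the centroid of triangle VUC ⇒ K = (49/216, 11/24)
line MK meets UC at Y = (-47/120, 33/40)
K = M + t·(Y−M) with t = 5/9, so MK:KY = 5/9:4/9

MK:KY = 5/4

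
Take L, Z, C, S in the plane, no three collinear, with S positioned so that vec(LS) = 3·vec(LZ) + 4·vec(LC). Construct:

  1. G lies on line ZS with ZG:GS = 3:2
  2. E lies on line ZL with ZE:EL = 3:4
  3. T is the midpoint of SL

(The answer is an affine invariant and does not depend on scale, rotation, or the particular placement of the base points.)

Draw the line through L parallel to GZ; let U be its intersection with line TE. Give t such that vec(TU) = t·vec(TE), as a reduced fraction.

Set L = (0, 0), Z = (1, 0), C = (0, 1), S = (3, 4); any affine frame gives the same invariant.
1. G lies on line ZS with ZG:GS = 3:2 ⇒ G = (11/5, 12/5)
2. E lies on line ZL with ZE:EL = 3:4 ⇒ E = (4/7, 0)
3. T is the midpoint of SL ⇒ T = (3/2, 2)
through L parallel to GZ: direction (-6/5, -12/5); meets TE at U = (8, 16)
U = T + t·(E−T) with t = -7

t = -7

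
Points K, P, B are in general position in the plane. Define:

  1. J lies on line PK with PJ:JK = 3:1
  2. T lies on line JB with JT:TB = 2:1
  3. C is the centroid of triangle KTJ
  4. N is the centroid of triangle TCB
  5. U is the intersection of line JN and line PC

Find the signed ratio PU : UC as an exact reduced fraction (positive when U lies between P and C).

Set K = (0, 0), P = (1, 0), B = (0, 1); any affine frame gives the same invariant.
1. J lies on line PK with PJ:JK = 3:1 ⇒ J = (1/4, 0)
2. T lies on line JB with JT:TB = 2:1 ⇒ T = (1/12, 2/3)
3. C is the centroid of triangle KTJ ⇒ C = (1/9, 2/9)
4. N is the centroid of triangle TCB ⇒ N = (7/108, 17/27)
5. U is the intersection of line JN and line PC ⇒ U = (4/21, 17/84)
U = P + t·(C−P) with t = 51/56, so PU:UC = t:(1−t) = 51/56:5/56

PU:UC = 51/5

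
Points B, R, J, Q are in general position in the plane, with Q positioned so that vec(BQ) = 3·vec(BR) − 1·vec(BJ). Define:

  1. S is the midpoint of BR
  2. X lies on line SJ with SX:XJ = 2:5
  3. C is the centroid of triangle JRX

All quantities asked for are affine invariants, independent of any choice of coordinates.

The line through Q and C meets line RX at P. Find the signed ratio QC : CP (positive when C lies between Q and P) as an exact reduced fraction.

Assign B = (0, 0), R = (1, 0), J = (0, 1), Q = (3, -1) — the answer is frame-independent, so this choice is without loss of generality.
1. S is the midpoint of BR ⇒ S = (1/2, 0)
2. X lies on line SJ with SX:XJ = 2:5 ⇒ X = (5/14, 2/7)
3. C is the centroid of triangle JRX ⇒ C = (19/42, 3/7)
line QC meets RX at P = (229/112, -13/28)
C = Q + t·(P−Q) with t = 8/3, so QC:CP = 8/3:-5/3

QC:CP = -8/5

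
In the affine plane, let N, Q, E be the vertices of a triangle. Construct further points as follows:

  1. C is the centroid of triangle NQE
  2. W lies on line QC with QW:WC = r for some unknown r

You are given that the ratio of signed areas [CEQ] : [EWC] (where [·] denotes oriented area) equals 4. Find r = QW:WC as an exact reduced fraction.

r = 3

Work in coordinates with N = (0, 0), Q = (1, 0), E = (0, 1).
1. C is the centroid of triangle NQE ⇒ C = (1/3, 1/3)
2. With QW:WC = r, write λ = r/(r+1) so W = Q + λ·(C−Q); W is affine-linear in λ
Every point depending on W is an affine combination of W and λ-independent points, so each such coordinate is linear in λ; the λ² term in each signed area is a multiple of (C−Q)×(C−Q) = 0, so 2·[CEQ] and 2·[EWC] are each linear in λ. Evaluating at λ=0 and λ=1:
  2·[CEQ] = -1/3,   2·[EWC] = 1/3·λ − 1/3
So [CEQ]:[EWC] = (-1/3) / (1/3·λ − 1/3). Setting this equal to 4:
  -1/3 = 4·(1/3·λ − 1/3)  ⇒  λ = 3/4
Then r = λ/(1−λ) = (3/4)/(1/4) = 3. Check: with r = 3, W = (1/2, 1/4) and [CEQ]:[EWC] = 4 as required.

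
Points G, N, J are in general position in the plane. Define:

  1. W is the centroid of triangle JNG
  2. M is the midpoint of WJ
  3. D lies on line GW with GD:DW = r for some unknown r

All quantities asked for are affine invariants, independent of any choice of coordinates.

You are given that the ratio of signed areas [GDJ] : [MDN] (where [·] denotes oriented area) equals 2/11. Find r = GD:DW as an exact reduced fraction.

Assign G = (0, 0), N = (1, 0), J = (0, 1) — the answer is frame-independent, so this choice is without loss of generality.
1. W is the centroid of triangle JNG ⇒ W = (1/3, 1/3)
2. M is the midpoint of WJ ⇒ M = (1/6, 2/3)
3. With GD:DW = r, write λ = r/(r+1) so D = G + λ·(W−G); D is affine-linear in λ
Every point depending on D is an affine combination of D and λ-independent points, so each such coordinate is linear in λ; the λ² term in each signed area is a multiple of (W−G)×(W−G) = 0, so 2·[GDJ] and 2·[MDN] are each linear in λ. Evaluating at λ=0 and λ=1:
  2·[GDJ] = 1/3·λ,   2·[MDN] = -1/2·λ + 2/3
So [GDJ]:[MDN] = (1/3·λ) / (-1/2·λ + 2/3). Setting this equal to 2/11:
  1/3·λ = 2/11·(-1/2·λ + 2/3)  ⇒  λ = 2/7
Then r = λ/(1−λ) = (2/7)/(5/7) = 2/5. Check: with r = 2/5, D = (2/21, 2/21) and [GDJ]:[MDN] = 2/11 as required.

r = 2/5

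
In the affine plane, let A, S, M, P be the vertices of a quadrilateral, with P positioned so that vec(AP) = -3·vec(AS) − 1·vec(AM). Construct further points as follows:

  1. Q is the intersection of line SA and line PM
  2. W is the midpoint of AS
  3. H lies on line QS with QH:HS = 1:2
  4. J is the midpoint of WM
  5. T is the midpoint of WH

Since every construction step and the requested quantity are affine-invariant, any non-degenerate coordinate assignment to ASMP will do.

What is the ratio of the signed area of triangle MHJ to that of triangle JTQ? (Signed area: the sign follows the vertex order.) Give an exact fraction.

[MHJ]:[JTQ] = -14/17

Set A = (0, 0), S = (1, 0), M = (0, 1), P = (-3, -1); any affine frame gives the same invariant.
1. Q is the intersection of line SA and line PM ⇒ Q = (-3/2, 0)
2. W is the midpoint of AS ⇒ W = (1/2, 0)
3. H lies on line QS with QH:HS = 1:2 ⇒ H = (-2/3, 0)
4. J is the midpoint of WM ⇒ J = (1/4, 1/2)
5. T is the midpoint of WH ⇒ T = (-1/12, 0)
2·[MHJ] = 7/12, 2·[JTQ] = -17/24
[MHJ]:[JTQ] = 7/12:-17/24 = -14/17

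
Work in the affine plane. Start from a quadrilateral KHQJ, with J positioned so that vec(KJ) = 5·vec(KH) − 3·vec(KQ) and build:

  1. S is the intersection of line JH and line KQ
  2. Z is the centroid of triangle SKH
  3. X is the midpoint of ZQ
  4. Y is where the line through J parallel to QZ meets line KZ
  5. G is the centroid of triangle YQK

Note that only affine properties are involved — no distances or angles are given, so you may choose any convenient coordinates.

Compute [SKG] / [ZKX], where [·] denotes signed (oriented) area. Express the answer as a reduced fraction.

Work in coordinates with K = (0, 0), H = (1, 0), Q = (0, 1), J = (5, -3).
1. S is the intersection of line JH and line KQ ⇒ S = (0, 3/4)
2. Z is the centroid of triangle SKH ⇒ Z = (1/3, 1/4)
3. X is the midpoint of ZQ ⇒ X = (1/6, 5/8)
4. Y is where the line through J parallel to QZ meets line KZ ⇒ Y = (11/4, 33/16)
5. G is the centroid of triangle YQK ⇒ G = (11/12, 49/48)
2·[SKG] = 11/16, 2·[ZKX] = -1/6
[SKG]:[ZKX] = 11/16:-1/6 = -33/8

[SKG]:[ZKX] = -33/8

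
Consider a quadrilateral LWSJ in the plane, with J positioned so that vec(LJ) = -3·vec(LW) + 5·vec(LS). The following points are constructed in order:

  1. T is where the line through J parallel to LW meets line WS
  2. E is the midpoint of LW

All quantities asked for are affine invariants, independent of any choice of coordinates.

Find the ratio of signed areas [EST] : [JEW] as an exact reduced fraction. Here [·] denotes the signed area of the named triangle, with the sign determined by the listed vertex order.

Choose coordinates L = (0, 0), W = (1, 0), S = (0, 1), J = (-3, 5).
1. T is where the line through J parallel to LW meets line WS ⇒ T = (-4, 5)
2. E is the midpoint of LW ⇒ E = (1/2, 0)
2·[EST] = 2, 2·[JEW] = 5/2
[EST]:[JEW] = 2:5/2 = 4/5

[EST]:[JEW] = 4/5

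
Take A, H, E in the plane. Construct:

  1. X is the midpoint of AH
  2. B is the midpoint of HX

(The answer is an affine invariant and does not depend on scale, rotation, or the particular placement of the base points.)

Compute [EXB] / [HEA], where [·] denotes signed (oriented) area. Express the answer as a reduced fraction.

[EXB]:[HEA] = 1/4

Assign A = (0, 0), H = (1, 0), E = (0, 1) — the answer is frame-independent, so this choice is without loss of generality.
1. X is the midpoint of AH ⇒ X = (1/2, 0)
2. B is the midpoint of HX ⇒ B = (3/4, 0)
2·[EXB] = 1/4, 2·[HEA] = 1
[EXB]:[HEA] = 1/4:1 = 1/4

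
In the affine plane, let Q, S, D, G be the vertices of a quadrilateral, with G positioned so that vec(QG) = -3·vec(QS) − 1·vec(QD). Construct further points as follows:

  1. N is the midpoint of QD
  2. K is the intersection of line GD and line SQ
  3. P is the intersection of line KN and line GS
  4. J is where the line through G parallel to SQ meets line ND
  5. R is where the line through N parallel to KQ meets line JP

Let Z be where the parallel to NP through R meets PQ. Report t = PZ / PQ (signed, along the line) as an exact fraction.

Work in coordinates with Q = (0, 0), S = (1, 0), D = (0, 1), G = (-3, -1).
1. N is the midpoint of QD ⇒ N = (0, 1/2)
2. K is the intersection of line GD and line SQ ⇒ K = (-3/2, 0)
3. P is the intersection of line KN and line GS ⇒ P = (-9, -5/2)
4. J is where the line through G parallel to SQ meets line ND ⇒ J = (0, -1)
5. R is where the line through N parallel to KQ meets line JP ⇒ R = (9, 1/2)
through R parallel to NP: direction (-9, -3); meets PQ at Z = (45, 25/2)
Z = P + t·(Q−P) with t = 6

t = 6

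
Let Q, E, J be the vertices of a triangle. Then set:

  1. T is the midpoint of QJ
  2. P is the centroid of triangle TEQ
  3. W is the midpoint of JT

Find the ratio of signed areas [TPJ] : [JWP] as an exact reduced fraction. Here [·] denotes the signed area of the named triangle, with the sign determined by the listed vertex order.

Assign Q = (0, 0), E = (1, 0), J = (0, 1) — the answer is frame-independent, so this choice is without loss of generality.
1. T is the midpoint of QJ ⇒ T = (0, 1/2)
2. P is the centroid of triangle TEQ ⇒ P = (1/3, 1/6)
3. W is the midpoint of JT ⇒ W = (0, 3/4)
2·[TPJ] = 1/6, 2·[JWP] = 1/12
[TPJ]:[JWP] = 1/6:1/12 = 2

[TPJ]:[JWP] = 2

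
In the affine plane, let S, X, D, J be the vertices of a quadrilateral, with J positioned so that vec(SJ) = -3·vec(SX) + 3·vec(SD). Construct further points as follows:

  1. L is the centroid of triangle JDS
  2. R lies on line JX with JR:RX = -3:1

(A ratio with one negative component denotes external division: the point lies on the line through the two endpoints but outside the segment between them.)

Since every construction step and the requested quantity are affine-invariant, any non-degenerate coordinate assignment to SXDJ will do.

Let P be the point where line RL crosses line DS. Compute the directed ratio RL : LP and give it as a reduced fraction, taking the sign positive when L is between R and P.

Set S = (0, 0), X = (1, 0), D = (0, 1), J = (-3, 3); any affine frame gives the same invariant.
1. L is the centroid of triangle JDS ⇒ L = (-1, 4/3)
2. R lies on line JX with JR:RX = -3:1 ⇒ R = (3, -3/2)
line RL meets DS at P = (0, 5/8)
L = R + t·(P−R) with t = 4/3, so RL:LP = 4/3:-1/3

RL:LP = -4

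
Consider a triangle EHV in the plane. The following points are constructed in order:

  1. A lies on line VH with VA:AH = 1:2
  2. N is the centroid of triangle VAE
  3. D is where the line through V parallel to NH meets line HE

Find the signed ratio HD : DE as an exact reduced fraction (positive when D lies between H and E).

Set E = (0, 0), H = (1, 0), V = (0, 1); any affine frame gives the same invariant.
1. A lies on line VH with VA:AH = 1:2 ⇒ A = (1/3, 2/3)
2. N is the centroid of triangle VAE ⇒ N = (1/9, 5/9)
3. D is where the line through V parallel to NH meets line HE ⇒ D = (8/5, 0)
D = H + t·(E−H) with t = -3/5, so HD:DE = t:(1−t) = -3/5:8/5

HD:DE = -3/8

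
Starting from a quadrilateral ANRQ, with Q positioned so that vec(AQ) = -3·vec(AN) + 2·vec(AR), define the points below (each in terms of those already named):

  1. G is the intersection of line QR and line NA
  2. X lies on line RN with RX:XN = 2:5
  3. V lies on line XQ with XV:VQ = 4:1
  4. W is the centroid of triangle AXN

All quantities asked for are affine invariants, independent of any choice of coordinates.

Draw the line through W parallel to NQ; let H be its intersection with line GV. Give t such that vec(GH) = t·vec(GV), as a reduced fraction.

t = 44/39

Choose coordinates A = (0, 0), N = (1, 0), R = (0, 1), Q = (-3, 2).
1. G is the intersection of line QR and line NA ⇒ G = (3, 0)
2. X lies on line RN with RX:XN = 2:5 ⇒ X = (2/7, 5/7)
3. V lies on line XQ with XV:VQ = 4:1 ⇒ V = (-82/35, 61/35)
4. W is the centroid of triangle AXN ⇒ W = (3/7, 5/21)
through W parallel to NQ: direction (-4, 2); meets GV at H = (-4133/1365, 2684/1365)
H = G + t·(V−G) with t = 44/39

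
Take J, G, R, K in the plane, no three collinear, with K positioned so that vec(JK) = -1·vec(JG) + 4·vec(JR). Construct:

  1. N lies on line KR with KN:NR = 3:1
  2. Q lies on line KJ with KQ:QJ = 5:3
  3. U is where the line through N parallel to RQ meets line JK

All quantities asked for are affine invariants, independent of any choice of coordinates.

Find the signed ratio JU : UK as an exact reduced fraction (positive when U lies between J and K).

Assign J = (0, 0), G = (1, 0), R = (0, 1), K = (-1, 4) — the answer is frame-independent, so this choice is without loss of generality.
1. N lies on line KR with KN:NR = 3:1 ⇒ N = (-1/4, 7/4)
2. Q lies on line KJ with KQ:QJ = 5:3 ⇒ Q = (-3/8, 3/2)
3. U is where the line through N parallel to RQ meets line JK ⇒ U = (-17/32, 17/8)
U = J + t·(K−J) with t = 17/32, so JU:UK = t:(1−t) = 17/32:15/32

JU:UK = 17/15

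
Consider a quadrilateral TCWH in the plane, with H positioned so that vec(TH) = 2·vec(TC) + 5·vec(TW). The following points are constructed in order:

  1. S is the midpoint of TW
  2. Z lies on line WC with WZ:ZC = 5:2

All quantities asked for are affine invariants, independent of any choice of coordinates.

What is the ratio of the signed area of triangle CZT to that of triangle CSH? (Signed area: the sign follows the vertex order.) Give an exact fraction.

Choose coordinates T = (0, 0), C = (1, 0), W = (0, 1), H = (2, 5).
1. S is the midpoint of TW ⇒ S = (0, 1/2)
2. Z lies on line WC with WZ:ZC = 5:2 ⇒ Z = (5/7, 2/7)
2·[CZT] = 2/7, 2·[CSH] = -11/2
[CZT]:[CSH] = 2/7:-11/2 = -4/77

[CZT]:[CSH] = -4/77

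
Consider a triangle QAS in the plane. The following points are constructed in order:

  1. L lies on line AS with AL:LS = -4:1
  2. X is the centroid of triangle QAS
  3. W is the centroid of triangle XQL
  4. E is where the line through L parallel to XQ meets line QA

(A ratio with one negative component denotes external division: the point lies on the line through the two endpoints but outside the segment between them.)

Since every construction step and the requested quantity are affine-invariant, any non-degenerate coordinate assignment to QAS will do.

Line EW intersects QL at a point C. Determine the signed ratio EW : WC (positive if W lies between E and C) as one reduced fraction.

EW:WC = -13

Set Q = (0, 0), A = (1, 0), S = (0, 1); any affine frame gives the same invariant.
1. L lies on line AS with AL:LS = -4:1 ⇒ L = (-1/3, 4/3)
2. X is the centroid of triangle QAS ⇒ X = (1/3, 1/3)
3. W is the centroid of triangle XQL ⇒ W = (0, 5/9)
4. E is where the line through L parallel to XQ meets line QA ⇒ E = (-5/3, 0)
line EW meets QL at C = (-5/39, 20/39)
W = E + t·(C−E) with t = 13/12, so EW:WC = 13/12:-1/12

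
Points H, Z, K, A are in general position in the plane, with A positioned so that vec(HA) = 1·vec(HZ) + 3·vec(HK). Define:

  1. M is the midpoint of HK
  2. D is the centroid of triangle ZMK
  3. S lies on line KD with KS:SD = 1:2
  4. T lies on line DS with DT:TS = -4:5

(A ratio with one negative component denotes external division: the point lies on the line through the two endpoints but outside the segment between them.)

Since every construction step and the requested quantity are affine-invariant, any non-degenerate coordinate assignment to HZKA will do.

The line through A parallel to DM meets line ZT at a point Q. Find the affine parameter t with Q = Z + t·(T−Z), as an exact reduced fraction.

Assign H = (0, 0), Z = (1, 0), K = (0, 1), A = (1, 3) — the answer is frame-independent, so this choice is without loss of generality.
1. M is the midpoint of HK ⇒ M = (0, 1/2)
2. D is the centroid of triangle ZMK ⇒ D = (1/3, 1/2)
3. S lies on line KD with KS:SD = 1:2 ⇒ S = (1/9, 5/6)
4. T lies on line DS with DT:TS = -4:5 ⇒ T = (11/9, -5/6)
through A parallel to DM: direction (-1/3, 0); meets ZT at Q = (1/5, 3)
Q = Z + t·(T−Z) with t = -18/5

t = -18/5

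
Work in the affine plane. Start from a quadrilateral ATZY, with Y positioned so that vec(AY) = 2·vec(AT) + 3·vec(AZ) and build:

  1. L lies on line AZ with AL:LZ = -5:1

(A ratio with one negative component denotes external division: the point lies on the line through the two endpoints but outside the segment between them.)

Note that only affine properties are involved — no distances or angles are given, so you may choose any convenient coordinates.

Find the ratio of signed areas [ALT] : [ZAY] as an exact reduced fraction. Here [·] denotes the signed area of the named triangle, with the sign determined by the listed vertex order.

Set A = (0, 0), T = (1, 0), Z = (0, 1), Y = (2, 3); any affine frame gives the same invariant.
1. L lies on line AZ with AL:LZ = -5:1 ⇒ L = (0, 5/4)
2·[ALT] = -5/4, 2·[ZAY] = 2
[ALT]:[ZAY] = -5/4:2 = -5/8

[ALT]:[ZAY] = -5/8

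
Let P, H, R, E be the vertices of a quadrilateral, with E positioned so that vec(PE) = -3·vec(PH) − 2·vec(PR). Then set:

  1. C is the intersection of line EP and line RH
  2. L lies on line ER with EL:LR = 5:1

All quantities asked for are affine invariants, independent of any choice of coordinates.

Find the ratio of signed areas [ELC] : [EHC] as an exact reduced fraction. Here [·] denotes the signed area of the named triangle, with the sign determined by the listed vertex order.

Choose coordinates P = (0, 0), H = (1, 0), R = (0, 1), E = (-3, -2).
1. C is the intersection of line EP and line RH ⇒ C = (3/5, 2/5)
2. L lies on line ER with EL:LR = 5:1 ⇒ L = (-1/2, 1/2)
2·[ELC] = -3, 2·[EHC] = 12/5
[ELC]:[EHC] = -3:12/5 = -5/4

[ELC]:[EHC] = -5/4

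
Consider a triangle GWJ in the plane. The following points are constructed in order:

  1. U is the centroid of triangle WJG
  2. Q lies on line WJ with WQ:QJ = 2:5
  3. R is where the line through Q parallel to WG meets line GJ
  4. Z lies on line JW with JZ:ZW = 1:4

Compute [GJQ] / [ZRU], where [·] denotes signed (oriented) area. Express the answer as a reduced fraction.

[GJQ]:[ZRU] = -75/17

Assign G = (0, 0), W = (1, 0), J = (0, 1) — the answer is frame-independent, so this choice is without loss of generality.
1. U is the centroid of triangle WJG ⇒ U = (1/3, 1/3)
2. Q lies on line WJ with WQ:QJ = 2:5 ⇒ Q = (5/7, 2/7)
3. R is where the line through Q parallel to WG meets line GJ ⇒ R = (0, 2/7)
4. Z lies on line JW with JZ:ZW = 1:4 ⇒ Z = (1/5, 4/5)
2·[GJQ] = -5/7, 2·[ZRU] = 17/105
[GJQ]:[ZRU] = -5/7:17/105 = -75/17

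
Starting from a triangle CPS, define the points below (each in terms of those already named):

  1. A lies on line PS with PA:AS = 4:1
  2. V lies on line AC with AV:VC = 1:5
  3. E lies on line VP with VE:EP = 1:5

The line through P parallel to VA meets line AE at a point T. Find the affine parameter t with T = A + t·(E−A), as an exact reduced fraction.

Choose coordinates C = (0, 0), P = (1, 0), S = (0, 1).
1. A lies on line PS with PA:AS = 4:1 ⇒ A = (1/5, 4/5)
2. V lies on line AC with AV:VC = 1:5 ⇒ V = (1/6, 2/3)
3. E lies on line VP with VE:EP = 1:5 ⇒ E = (11/36, 5/9)
through P parallel to VA: direction (1/30, 2/15); meets AE at T = (5/6, -2/3)
T = A + t·(E−A) with t = 6

t = 6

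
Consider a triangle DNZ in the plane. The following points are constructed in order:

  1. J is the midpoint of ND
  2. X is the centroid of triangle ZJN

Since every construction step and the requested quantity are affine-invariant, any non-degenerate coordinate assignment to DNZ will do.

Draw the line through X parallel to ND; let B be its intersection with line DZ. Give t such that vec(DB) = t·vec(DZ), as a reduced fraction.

t = 1/3

Choose coordinates D = (0, 0), N = (1, 0), Z = (0, 1).
1. J is the midpoint of ND ⇒ J = (1/2, 0)
2. X is the centroid of triangle ZJN ⇒ X = (1/2, 1/3)
through X parallel to ND: direction (-1, 0); meets DZ at B = (0, 1/3)
B = D + t·(Z−D) with t = 1/3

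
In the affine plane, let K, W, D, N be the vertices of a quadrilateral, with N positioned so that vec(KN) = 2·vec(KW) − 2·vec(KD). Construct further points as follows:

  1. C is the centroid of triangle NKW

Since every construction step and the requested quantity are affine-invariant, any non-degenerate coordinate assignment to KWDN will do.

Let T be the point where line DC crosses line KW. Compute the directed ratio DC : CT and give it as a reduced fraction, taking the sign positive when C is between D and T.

Choose coordinates K = (0, 0), W = (1, 0), D = (0, 1), N = (2, -2).
1. C is the centroid of triangle NKW ⇒ C = (1, -2/3)
line DC meets KW at T = (3/5, 0)
C = D + t·(T−D) with t = 5/3, so DC:CT = 5/3:-2/3

DC:CT = -5/2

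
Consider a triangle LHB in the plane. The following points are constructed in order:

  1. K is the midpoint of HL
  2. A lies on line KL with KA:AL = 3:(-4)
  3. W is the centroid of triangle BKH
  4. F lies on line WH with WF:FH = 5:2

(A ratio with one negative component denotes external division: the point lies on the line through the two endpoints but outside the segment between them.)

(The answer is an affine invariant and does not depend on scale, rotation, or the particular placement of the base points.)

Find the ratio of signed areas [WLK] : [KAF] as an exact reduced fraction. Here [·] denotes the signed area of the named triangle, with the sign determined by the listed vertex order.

[WLK]:[KAF] = 7/6

Assign L = (0, 0), H = (1, 0), B = (0, 1) — the answer is frame-independent, so this choice is without loss of generality.
1. K is the midpoint of HL ⇒ K = (1/2, 0)
2. A lies on line KL with KA:AL = 3:(-4) ⇒ A = (2, 0)
3. W is the centroid of triangle BKH ⇒ W = (1/2, 1/3)
4. F lies on line WH with WF:FH = 5:2 ⇒ F = (6/7, 2/21)
2·[WLK] = 1/6, 2·[KAF] = 1/7
[WLK]:[KAF] = 1/6:1/7 = 7/6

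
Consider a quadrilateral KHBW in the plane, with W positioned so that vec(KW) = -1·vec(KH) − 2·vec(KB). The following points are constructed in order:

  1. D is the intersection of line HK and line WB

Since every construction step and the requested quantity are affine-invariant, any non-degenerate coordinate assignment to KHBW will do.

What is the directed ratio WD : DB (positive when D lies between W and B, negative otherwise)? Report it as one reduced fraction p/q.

Work in coordinates with K = (0, 0), H = (1, 0), B = (0, 1), W = (-1, -2).
1. D is the intersection of line HK and line WB ⇒ D = (-1/3, 0)
D = W + t·(B−W) with t = 2/3, so WD:DB = t:(1−t) = 2/3:1/3

WD:DB = 2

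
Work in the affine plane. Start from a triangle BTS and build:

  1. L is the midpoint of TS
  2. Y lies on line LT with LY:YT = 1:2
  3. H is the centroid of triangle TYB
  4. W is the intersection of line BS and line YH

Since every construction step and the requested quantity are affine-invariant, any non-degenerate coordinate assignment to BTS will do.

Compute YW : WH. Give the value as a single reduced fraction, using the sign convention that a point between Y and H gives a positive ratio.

YW:WH = -6/5

Work in coordinates with B = (0, 0), T = (1, 0), S = (0, 1).
1. L is the midpoint of TS ⇒ L = (1/2, 1/2)
2. Y lies on line LT with LY:YT = 1:2 ⇒ Y = (2/3, 1/3)
3. H is the centroid of triangle TYB ⇒ H = (5/9, 1/9)
4. W is the intersection of line BS and line YH ⇒ W = (0, -1)
W = Y + t·(H−Y) with t = 6, so YW:WH = t:(1−t) = 6:-5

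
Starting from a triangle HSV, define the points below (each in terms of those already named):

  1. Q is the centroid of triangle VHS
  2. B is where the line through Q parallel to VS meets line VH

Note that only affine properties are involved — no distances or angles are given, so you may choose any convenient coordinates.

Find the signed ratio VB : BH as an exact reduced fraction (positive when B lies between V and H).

Set H = (0, 0), S = (1, 0), V = (0, 1); any affine frame gives the same invariant.
1. Q is the centroid of triangle VHS ⇒ Q = (1/3, 1/3)
2. B is where the line through Q parallel to VS meets line VH ⇒ B = (0, 2/3)
B = V + t·(H−V) with t = 1/3, so VB:BH = t:(1−t) = 1/3:2/3

VB:BH = 1/2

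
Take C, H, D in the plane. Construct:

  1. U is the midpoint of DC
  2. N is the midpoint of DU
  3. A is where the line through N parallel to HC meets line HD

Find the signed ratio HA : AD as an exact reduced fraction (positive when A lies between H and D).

Work in coordinates with C = (0, 0), H = (1, 0), D = (0, 1).
1. U is the midpoint of DC ⇒ U = (0, 1/2)
2. N is the midpoint of DU ⇒ N = (0, 3/4)
3. A is where the line through N parallel to HC meets line HD ⇒ A = (1/4, 3/4)
A = H + t·(D−H) with t = 3/4, so HA:AD = t:(1−t) = 3/4:1/4

HA:AD = 3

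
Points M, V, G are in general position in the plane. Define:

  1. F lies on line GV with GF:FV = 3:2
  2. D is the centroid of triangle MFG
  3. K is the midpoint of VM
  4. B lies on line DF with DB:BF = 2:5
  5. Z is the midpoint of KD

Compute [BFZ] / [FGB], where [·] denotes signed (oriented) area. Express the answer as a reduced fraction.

[BFZ]:[FGB] = -5/12

Assign M = (0, 0), V = (1, 0), G = (0, 1) — the answer is frame-independent, so this choice is without loss of generality.
1. F lies on line GV with GF:FV = 3:2 ⇒ F = (3/5, 2/5)
2. D is the centroid of triangle MFG ⇒ D = (1/5, 7/15)
3. K is the midpoint of VM ⇒ K = (1/2, 0)
4. B lies on line DF with DB:BF = 2:5 ⇒ B = (11/35, 47/105)
5. Z is the midpoint of KD ⇒ Z = (7/20, 7/30)
2·[BFZ] = -5/84, 2·[FGB] = 1/7
[BFZ]:[FGB] = -5/84:1/7 = -5/12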